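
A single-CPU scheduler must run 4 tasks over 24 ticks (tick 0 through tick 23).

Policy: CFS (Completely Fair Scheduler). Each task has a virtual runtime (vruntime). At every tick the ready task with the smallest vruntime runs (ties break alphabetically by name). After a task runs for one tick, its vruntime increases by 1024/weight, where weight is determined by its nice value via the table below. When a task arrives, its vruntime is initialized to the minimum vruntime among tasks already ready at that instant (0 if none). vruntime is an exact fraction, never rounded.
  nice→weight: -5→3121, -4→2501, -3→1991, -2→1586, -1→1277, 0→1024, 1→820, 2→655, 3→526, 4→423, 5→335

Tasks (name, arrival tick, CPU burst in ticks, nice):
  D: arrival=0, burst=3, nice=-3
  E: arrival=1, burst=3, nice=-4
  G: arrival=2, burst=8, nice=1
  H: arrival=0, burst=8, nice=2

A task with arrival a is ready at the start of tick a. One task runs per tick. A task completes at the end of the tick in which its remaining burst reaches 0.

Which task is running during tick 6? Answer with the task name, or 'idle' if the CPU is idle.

t=0: vr[D=0 H=0] → run D
t=1: vr[D=1024/1991 E=0 H=0] → run E
t=2: vr[D=1024/1991 E=1024/2501 G=0 H=0] → run G
t=3: vr[D=1024/1991 E=1024/2501 G=256/205 H=0] → run H
t=4: vr[D=1024/1991 E=1024/2501 G=256/205 H=1024/655] → run E
t=5: vr[D=1024/1991 E=2048/2501 G=256/205 H=1024/655] → run D
t=6: vr[D=2048/1991 E=2048/2501 G=256/205 H=1024/655] → run E
t=7: vr[D=2048/1991 G=256/205 H=1024/655] → run D
t=8: vr[G=256/205 H=1024/655] → run G
t=9: vr[G=512/205 H=1024/655] → run H
t=10: vr[G=512/205 H=2048/655] → run G
t=11: vr[G=768/205 H=2048/655] → run H
t=12: vr[G=768/205 H=3072/655] → run G
t=13: vr[G=1024/205 H=3072/655] → run H
t=14: vr[G=1024/205 H=4096/655] → run G
t=15: vr[G=256/41 H=4096/655] → run G
t=16: vr[G=1536/205 H=4096/655] → run H
t=17: vr[G=1536/205 H=1024/131] → run G
t=18: vr[G=1792/205 H=1024/131] → run H
t=19: vr[G=1792/205 H=6144/655] → run G
t=20: vr[H=6144/655] → run H
t=21: vr[H=7168/655] → run H
t=22: (idle)
t=23: (idle)

running at tick 6 = E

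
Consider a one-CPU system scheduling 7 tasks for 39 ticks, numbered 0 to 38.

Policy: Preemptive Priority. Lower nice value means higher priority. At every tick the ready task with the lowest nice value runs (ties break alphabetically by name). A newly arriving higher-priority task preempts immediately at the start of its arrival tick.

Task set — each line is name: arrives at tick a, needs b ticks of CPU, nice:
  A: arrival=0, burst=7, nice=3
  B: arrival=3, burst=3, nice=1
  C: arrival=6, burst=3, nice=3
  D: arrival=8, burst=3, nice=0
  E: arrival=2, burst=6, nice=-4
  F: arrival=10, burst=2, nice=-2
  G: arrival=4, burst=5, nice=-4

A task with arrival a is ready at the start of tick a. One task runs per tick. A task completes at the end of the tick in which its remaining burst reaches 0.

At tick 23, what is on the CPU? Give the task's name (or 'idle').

running at tick 23 = A

t=0: ready={A} → run A
t=1: ready={A} → run A
t=2: ready={A,E} → run E
t=3: ready={A,B,E} → run E
t=4: ready={A,B,E,G} → run E
t=5: ready={A,B,E,G} → run E
t=6: ready={A,B,C,E,G} → run E
t=7: ready={A,B,C,E,G} → run E
t=8: ready={A,B,C,D,G} → run G
t=9: ready={A,B,C,D,G} → run G
t=10: ready={A,B,C,D,F,G} → run G
t=11: ready={A,B,C,D,F,G} → run G
t=12: ready={A,B,C,D,F,G} → run G
t=13: ready={A,B,C,D,F} → run F
t=14: ready={A,B,C,D,F} → run F
t=15: ready={A,B,C,D} → run D
t=16: ready={A,B,C,D} → run D
t=17: ready={A,B,C,D} → run D
t=18: ready={A,B,C} → run B
t=19: ready={A,B,C} → run B
t=20: ready={A,B,C} → run B
t=21: ready={A,C} → run A
t=22: ready={A,C} → run A
t=23: ready={A,C} → run A
t=24: ready={A,C} → run A
t=25: ready={A,C} → run A
t=26: ready={C} → run C
t=27: ready={C} → run C
t=28: ready={C} → run C
t=29: (idle)
t=30: (idle)
t=31: (idle)
t=32: (idle)
t=33: (idle)
t=34: (idle)
t=35: (idle)
t=36: (idle)
t=37: (idle)
t=38: (idle)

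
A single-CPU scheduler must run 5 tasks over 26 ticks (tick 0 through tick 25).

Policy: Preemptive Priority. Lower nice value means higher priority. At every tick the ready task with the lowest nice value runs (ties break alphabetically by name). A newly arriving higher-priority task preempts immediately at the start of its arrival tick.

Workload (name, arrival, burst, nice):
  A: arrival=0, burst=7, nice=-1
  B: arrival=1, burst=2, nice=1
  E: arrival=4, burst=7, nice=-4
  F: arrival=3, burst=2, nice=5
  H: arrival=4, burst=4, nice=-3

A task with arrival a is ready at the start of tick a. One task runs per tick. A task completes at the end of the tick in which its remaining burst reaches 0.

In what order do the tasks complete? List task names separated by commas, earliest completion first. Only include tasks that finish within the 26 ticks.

t=0: ready={A} → run A
t=1: ready={A,B} → run A
t=2: ready={A,B} → run A
t=3: ready={A,B,F} → run A
t=4: ready={A,B,E,F,H} → run E
t=5: ready={A,B,E,F,H} → run E
t=6: ready={A,B,E,F,H} → run E
t=7: ready={A,B,E,F,H} → run E
t=8: ready={A,B,E,F,H} → run E
t=9: ready={A,B,E,F,H} → run E
t=10: ready={A,B,E,F,H} → run E
t=11: ready={A,B,F,H} → run H
t=12: ready={A,B,F,H} → run H
t=13: ready={A,B,F,H} → run H
t=14: ready={A,B,F,H} → run H
t=15: ready={A,B,F} → run A
t=16: ready={A,B,F} → run A
t=17: ready={A,B,F} → run A
t=18: ready={B,F} → run B
t=19: ready={B,F} → run B
t=20: ready={F} → run F
t=21: ready={F} → run F
t=22: (idle)
t=23: (idle)
t=24: (idle)
t=25: (idle)

completion order = E, H, A, B, F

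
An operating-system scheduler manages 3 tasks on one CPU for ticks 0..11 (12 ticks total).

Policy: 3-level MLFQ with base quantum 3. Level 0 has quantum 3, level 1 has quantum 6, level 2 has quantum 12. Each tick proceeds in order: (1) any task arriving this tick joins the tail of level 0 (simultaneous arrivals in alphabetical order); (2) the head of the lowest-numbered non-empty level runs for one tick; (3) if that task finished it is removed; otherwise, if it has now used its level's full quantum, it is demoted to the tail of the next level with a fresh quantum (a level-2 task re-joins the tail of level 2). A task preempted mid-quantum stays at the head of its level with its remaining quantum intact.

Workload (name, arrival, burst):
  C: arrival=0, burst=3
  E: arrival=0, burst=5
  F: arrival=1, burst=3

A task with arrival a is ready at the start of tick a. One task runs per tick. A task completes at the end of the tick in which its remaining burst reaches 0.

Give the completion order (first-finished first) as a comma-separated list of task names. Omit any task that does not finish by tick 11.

completion order = C, F, E

t=0: L0/L1/L2 = CE/-/- → run C
t=1: L0/L1/L2 = CEF/-/- → run C
t=2: L0/L1/L2 = CEF/-/- → run C
t=3: L0/L1/L2 = EF/-/- → run E
t=4: L0/L1/L2 = EF/-/- → run E
t=5: L0/L1/L2 = EF/-/- → run E
t=6: L0/L1/L2 = F/E/- → run F
t=7: L0/L1/L2 = F/E/- → run F
t=8: L0/L1/L2 = F/E/- → run F
t=9: L0/L1/L2 = -/E/- → run E
t=10: L0/L1/L2 = -/E/- → run E
t=11: (idle)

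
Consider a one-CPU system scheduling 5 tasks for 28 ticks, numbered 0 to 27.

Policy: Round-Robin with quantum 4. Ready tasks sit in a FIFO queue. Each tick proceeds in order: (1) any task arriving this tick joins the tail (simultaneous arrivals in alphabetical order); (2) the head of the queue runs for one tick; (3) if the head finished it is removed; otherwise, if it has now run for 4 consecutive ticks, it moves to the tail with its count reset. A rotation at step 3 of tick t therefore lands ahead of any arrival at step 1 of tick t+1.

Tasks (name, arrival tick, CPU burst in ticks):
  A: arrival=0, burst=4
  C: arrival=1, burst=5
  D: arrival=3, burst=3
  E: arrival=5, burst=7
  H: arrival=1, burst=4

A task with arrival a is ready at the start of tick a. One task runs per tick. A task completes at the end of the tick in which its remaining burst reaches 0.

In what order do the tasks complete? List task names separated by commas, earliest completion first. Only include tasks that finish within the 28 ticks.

t=0: queue=[A] q_used=0 → run A
t=1: queue=[A,C,H] q_used=1 → run A
t=2: queue=[A,C,H] q_used=2 → run A
t=3: queue=[A,C,H,D] q_used=3 → run A
t=4: queue=[C,H,D] q_used=0 → run C
t=5: queue=[C,H,D,E] q_used=1 → run C
t=6: queue=[C,H,D,E] q_used=2 → run C
t=7: queue=[C,H,D,E] q_used=3 → run C
t=8: queue=[H,D,E,C] q_used=0 → run H
t=9: queue=[H,D,E,C] q_used=1 → run H
t=10: queue=[H,D,E,C] q_used=2 → run H
t=11: queue=[H,D,E,C] q_used=3 → run H
t=12: queue=[D,E,C] q_used=0 → run D
t=13: queue=[D,E,C] q_used=1 → run D
t=14: queue=[D,E,C] q_used=2 → run D
t=15: queue=[E,C] q_used=0 → run E
t=16: queue=[E,C] q_used=1 → run E
t=17: queue=[E,C] q_used=2 → run E
t=18: queue=[E,C] q_used=3 → run E
t=19: queue=[C,E] q_used=0 → run C
t=20: queue=[E] q_used=0 → run E
t=21: queue=[E] q_used=1 → run E
t=22: queue=[E] q_used=2 → run E
t=23: (idle)
t=24: (idle)
t=25: (idle)
t=26: (idle)
t=27: (idle)

completion order = A, H, D, C, E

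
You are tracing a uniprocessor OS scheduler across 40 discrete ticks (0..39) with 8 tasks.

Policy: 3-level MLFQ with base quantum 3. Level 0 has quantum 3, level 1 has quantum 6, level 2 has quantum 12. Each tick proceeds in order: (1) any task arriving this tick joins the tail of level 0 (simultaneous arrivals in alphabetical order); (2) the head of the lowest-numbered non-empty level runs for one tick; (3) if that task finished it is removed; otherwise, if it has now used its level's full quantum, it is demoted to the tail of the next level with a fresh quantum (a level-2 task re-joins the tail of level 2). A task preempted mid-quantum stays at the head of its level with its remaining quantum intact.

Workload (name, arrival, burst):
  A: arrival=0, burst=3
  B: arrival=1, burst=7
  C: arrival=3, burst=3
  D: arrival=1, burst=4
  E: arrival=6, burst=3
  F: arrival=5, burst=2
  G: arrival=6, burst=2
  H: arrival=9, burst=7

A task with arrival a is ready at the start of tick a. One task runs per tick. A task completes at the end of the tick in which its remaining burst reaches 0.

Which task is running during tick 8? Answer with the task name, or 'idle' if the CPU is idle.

t=0: L0/L1/L2 = A/-/- → run A
t=1: L0/L1/L2 = ABD/-/- → run A
t=2: L0/L1/L2 = ABD/-/- → run A
t=3: L0/L1/L2 = BDC/-/- → run B
t=4: L0/L1/L2 = BDC/-/- → run B
t=5: L0/L1/L2 = BDCF/-/- → run B
t=6: L0/L1/L2 = DCFEG/B/- → run D
t=7: L0/L1/L2 = DCFEG/B/- → run D
t=8: L0/L1/L2 = DCFEG/B/- → run D
t=9: L0/L1/L2 = CFEGH/BD/- → run C
t=10: L0/L1/L2 = CFEGH/BD/- → run C
t=11: L0/L1/L2 = CFEGH/BD/- → run C
t=12: L0/L1/L2 = FEGH/BD/- → run F
t=13: L0/L1/L2 = FEGH/BD/- → run F
t=14: L0/L1/L2 = EGH/BD/- → run E
t=15: L0/L1/L2 = EGH/BD/- → run E
t=16: L0/L1/L2 = EGH/BD/- → run E
t=17: L0/L1/L2 = GH/BD/- → run G
t=18: L0/L1/L2 = GH/BD/- → run G
t=19: L0/L1/L2 = H/BD/- → run H
t=20: L0/L1/L2 = H/BD/- → run H
t=21: L0/L1/L2 = H/BD/- → run H
t=22: L0/L1/L2 = -/BDH/- → run B
t=23: L0/L1/L2 = -/BDH/- → run B
t=24: L0/L1/L2 = -/BDH/- → run B
t=25: L0/L1/L2 = -/BDH/- → run B
t=26: L0/L1/L2 = -/DH/- → run D
t=27: L0/L1/L2 = -/H/- → run H
t=28: L0/L1/L2 = -/H/- → run H
t=29: L0/L1/L2 = -/H/- → run H
t=30: L0/L1/L2 = -/H/- → run H
t=31: (idle)
t=32: (idle)
t=33: (idle)
t=34: (idle)
t=35: (idle)
t=36: (idle)
t=37: (idle)
t=38: (idle)
t=39: (idle)

running at tick 8 = D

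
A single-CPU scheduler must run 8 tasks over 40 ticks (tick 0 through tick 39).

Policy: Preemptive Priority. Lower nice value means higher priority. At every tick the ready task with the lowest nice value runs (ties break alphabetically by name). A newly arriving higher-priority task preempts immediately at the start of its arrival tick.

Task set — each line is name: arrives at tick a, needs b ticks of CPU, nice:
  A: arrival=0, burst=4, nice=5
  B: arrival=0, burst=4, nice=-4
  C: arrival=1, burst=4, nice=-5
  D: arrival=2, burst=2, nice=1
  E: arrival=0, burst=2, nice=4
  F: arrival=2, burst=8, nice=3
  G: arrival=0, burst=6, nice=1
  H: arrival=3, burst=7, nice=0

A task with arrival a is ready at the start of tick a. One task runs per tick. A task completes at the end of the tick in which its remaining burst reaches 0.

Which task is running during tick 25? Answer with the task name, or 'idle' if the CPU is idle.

t=0: ready={A,B,E,G} → run B
t=1: ready={A,B,C,E,G} → run C
t=2: ready={A,B,C,D,E,F,G} → run C
t=3: ready={A,B,C,D,E,F,G,H} → run C
t=4: ready={A,B,C,D,E,F,G,H} → run C
t=5: ready={A,B,D,E,F,G,H} → run B
t=6: ready={A,B,D,E,F,G,H} → run B
t=7: ready={A,B,D,E,F,G,H} → run B
t=8: ready={A,D,E,F,G,H} → run H
t=9: ready={A,D,E,F,G,H} → run H
t=10: ready={A,D,E,F,G,H} → run H
t=11: ready={A,D,E,F,G,H} → run H
t=12: ready={A,D,E,F,G,H} → run H
t=13: ready={A,D,E,F,G,H} → run H
t=14: ready={A,D,E,F,G,H} → run H
t=15: ready={A,D,E,F,G} → run D
t=16: ready={A,D,E,F,G} → run D
t=17: ready={A,E,F,G} → run G
t=18: ready={A,E,F,G} → run G
t=19: ready={A,E,F,G} → run G
t=20: ready={A,E,F,G} → run G
t=21: ready={A,E,F,G} → run G
t=22: ready={A,E,F,G} → run G
t=23: ready={A,E,F} → run F
t=24: ready={A,E,F} → run F
t=25: ready={A,E,F} → run F
t=26: ready={A,E,F} → run F
t=27: ready={A,E,F} → run F
t=28: ready={A,E,F} → run F
t=29: ready={A,E,F} → run F
t=30: ready={A,E,F} → run F
t=31: ready={A,E} → run E
t=32: ready={A,E} → run E
t=33: ready={A} → run A
t=34: ready={A} → run A
t=35: ready={A} → run A
t=36: ready={A} → run A
t=37: (idle)
t=38: (idle)
t=39: (idle)

running at tick 25 = F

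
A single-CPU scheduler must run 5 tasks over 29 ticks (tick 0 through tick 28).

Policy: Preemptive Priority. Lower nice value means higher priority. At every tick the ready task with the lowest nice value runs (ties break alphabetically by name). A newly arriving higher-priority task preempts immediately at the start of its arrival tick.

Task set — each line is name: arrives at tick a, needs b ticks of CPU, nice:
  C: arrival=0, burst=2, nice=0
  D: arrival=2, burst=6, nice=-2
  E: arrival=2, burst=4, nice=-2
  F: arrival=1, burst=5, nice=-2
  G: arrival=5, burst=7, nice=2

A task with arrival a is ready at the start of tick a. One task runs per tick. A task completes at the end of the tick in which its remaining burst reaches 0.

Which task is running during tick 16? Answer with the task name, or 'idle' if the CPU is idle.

running at tick 16 = C

t=0: ready={C} → run C
t=1: ready={C,F} → run F
t=2: ready={C,D,E,F} → run D
t=3: ready={C,D,E,F} → run D
t=4: ready={C,D,E,F} → run D
t=5: ready={C,D,E,F,G} → run D
t=6: ready={C,D,E,F,G} → run D
t=7: ready={C,D,E,F,G} → run D
t=8: ready={C,E,F,G} → run E
t=9: ready={C,E,F,G} → run E
t=10: ready={C,E,F,G} → run E
t=11: ready={C,E,F,G} → run E
t=12: ready={C,F,G} → run F
t=13: ready={C,F,G} → run F
t=14: ready={C,F,G} → run F
t=15: ready={C,F,G} → run F
t=16: ready={C,G} → run C
t=17: ready={G} → run G
t=18: ready={G} → run G
t=19: ready={G} → run G
t=20: ready={G} → run G
t=21: ready={G} → run G
t=22: ready={G} → run G
t=23: ready={G} → run G
t=24: (idle)
t=25: (idle)
t=26: (idle)
t=27: (idle)
t=28: (idle)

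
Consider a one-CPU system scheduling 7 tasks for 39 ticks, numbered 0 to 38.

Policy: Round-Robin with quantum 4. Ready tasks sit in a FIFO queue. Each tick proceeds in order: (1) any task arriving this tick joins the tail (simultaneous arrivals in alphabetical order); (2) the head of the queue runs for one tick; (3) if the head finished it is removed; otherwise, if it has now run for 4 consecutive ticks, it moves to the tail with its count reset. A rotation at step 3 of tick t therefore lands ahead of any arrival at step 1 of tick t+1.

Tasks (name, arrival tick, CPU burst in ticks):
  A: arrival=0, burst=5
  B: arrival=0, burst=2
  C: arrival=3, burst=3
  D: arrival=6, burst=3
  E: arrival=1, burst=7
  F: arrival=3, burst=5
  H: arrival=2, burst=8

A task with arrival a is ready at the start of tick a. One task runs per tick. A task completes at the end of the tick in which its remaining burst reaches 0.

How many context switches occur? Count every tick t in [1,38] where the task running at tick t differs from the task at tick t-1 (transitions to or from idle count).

context switches = 11

t=0: queue=[A,B] q_used=0 → run A
t=1: queue=[A,B,E] q_used=1 → run A
t=2: queue=[A,B,E,H] q_used=2 → run A
t=3: queue=[A,B,E,H,C,F] q_used=3 → run A
t=4: queue=[B,E,H,C,F,A] q_used=0 → run B
t=5: queue=[B,E,H,C,F,A] q_used=1 → run B
t=6: queue=[E,H,C,F,A,D] q_used=0 → run E
t=7: queue=[E,H,C,F,A,D] q_used=1 → run E
t=8: queue=[E,H,C,F,A,D] q_used=2 → run E
t=9: queue=[E,H,C,F,A,D] q_used=3 → run E
t=10: queue=[H,C,F,A,D,E] q_used=0 → run H
t=11: queue=[H,C,F,A,D,E] q_used=1 → run H
t=12: queue=[H,C,F,A,D,E] q_used=2 → run H
t=13: queue=[H,C,F,A,D,E] q_used=3 → run H
t=14: queue=[C,F,A,D,E,H] q_used=0 → run C
t=15: queue=[C,F,A,D,E,H] q_used=1 → run C
t=16: queue=[C,F,A,D,E,H] q_used=2 → run C
t=17: queue=[F,A,D,E,H] q_used=0 → run F
t=18: queue=[F,A,D,E,H] q_used=1 → run F
t=19: queue=[F,A,D,E,H] q_used=2 → run F
t=20: queue=[F,A,D,E,H] q_used=3 → run F
t=21: queue=[A,D,E,H,F] q_used=0 → run A
t=22: queue=[D,E,H,F] q_used=0 → run D
t=23: queue=[D,E,H,F] q_used=1 → run D
t=24: queue=[D,E,H,F] q_used=2 → run D
t=25: queue=[E,H,F] q_used=0 → run E
t=26: queue=[E,H,F] q_used=1 → run E
t=27: queue=[E,H,F] q_used=2 → run E
t=28: queue=[H,F] q_used=0 → run H
t=29: queue=[H,F] q_used=1 → run H
t=30: queue=[H,F] q_used=2 → run H
t=31: queue=[H,F] q_used=3 → run H
t=32: queue=[F] q_used=0 → run F
t=33: (idle)
t=34: (idle)
t=35: (idle)
t=36: (idle)
t=37: (idle)
t=38: (idle)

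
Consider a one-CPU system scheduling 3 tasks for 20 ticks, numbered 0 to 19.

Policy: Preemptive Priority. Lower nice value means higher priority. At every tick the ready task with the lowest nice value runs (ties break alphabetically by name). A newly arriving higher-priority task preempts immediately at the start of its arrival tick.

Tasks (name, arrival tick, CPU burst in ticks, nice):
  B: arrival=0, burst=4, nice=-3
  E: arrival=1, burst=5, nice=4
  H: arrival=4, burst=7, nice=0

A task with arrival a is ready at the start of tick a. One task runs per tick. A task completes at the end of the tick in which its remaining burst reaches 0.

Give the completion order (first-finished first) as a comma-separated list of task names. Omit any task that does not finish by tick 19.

completion order = B, H, E

t=0: ready={B} → run B
t=1: ready={B,E} → run B
t=2: ready={B,E} → run B
t=3: ready={B,E} → run B
t=4: ready={E,H} → run H
t=5: ready={E,H} → run H
t=6: ready={E,H} → run H
t=7: ready={E,H} → run H
t=8: ready={E,H} → run H
t=9: ready={E,H} → run H
t=10: ready={E,H} → run H
t=11: ready={E} → run E
t=12: ready={E} → run E
t=13: ready={E} → run E
t=14: ready={E} → run E
t=15: ready={E} → run E
t=16: (idle)
t=17: (idle)
t=18: (idle)
t=19: (idle)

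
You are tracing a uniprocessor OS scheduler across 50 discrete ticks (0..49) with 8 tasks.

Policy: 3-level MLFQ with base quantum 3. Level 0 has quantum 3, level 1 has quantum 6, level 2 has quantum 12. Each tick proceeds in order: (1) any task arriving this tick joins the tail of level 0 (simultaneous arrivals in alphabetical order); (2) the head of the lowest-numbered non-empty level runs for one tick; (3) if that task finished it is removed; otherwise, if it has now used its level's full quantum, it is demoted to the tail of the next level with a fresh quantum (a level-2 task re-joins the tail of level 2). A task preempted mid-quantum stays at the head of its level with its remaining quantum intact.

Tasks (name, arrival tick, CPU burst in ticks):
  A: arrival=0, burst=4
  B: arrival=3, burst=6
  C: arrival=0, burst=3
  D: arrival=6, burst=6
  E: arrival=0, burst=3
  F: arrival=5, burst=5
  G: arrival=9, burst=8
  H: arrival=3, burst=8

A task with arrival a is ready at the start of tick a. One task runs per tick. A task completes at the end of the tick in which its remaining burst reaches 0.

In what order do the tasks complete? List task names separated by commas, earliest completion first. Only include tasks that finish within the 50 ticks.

completion order = C, E, A, B, H, F, D, G

t=0: L0/L1/L2 = ACE/-/- → run A
t=1: L0/L1/L2 = ACE/-/- → run A
t=2: L0/L1/L2 = ACE/-/- → run A
t=3: L0/L1/L2 = CEBH/A/- → run C
t=4: L0/L1/L2 = CEBH/A/- → run C
t=5: L0/L1/L2 = CEBHF/A/- → run C
t=6: L0/L1/L2 = EBHFD/A/- → run E
t=7: L0/L1/L2 = EBHFD/A/- → run E
t=8: L0/L1/L2 = EBHFD/A/- → run E
t=9: L0/L1/L2 = BHFDG/A/- → run B
t=10: L0/L1/L2 = BHFDG/A/- → run B
t=11: L0/L1/L2 = BHFDG/A/- → run B
t=12: L0/L1/L2 = HFDG/AB/- → run H
t=13: L0/L1/L2 = HFDG/AB/- → run H
t=14: L0/L1/L2 = HFDG/AB/- → run H
t=15: L0/L1/L2 = FDG/ABH/- → run F
t=16: L0/L1/L2 = FDG/ABH/- → run F
t=17: L0/L1/L2 = FDG/ABH/- → run F
t=18: L0/L1/L2 = DG/ABHF/- → run D
t=19: L0/L1/L2 = DG/ABHF/- → run D
t=20: L0/L1/L2 = DG/ABHF/- → run D
t=21: L0/L1/L2 = G/ABHFD/- → run G
t=22: L0/L1/L2 = G/ABHFD/- → run G
t=23: L0/L1/L2 = G/ABHFD/- → run G
t=24: L0/L1/L2 = -/ABHFDG/- → run A
t=25: L0/L1/L2 = -/BHFDG/- → run B
t=26: L0/L1/L2 = -/BHFDG/- → run B
t=27: L0/L1/L2 = -/BHFDG/- → run B
t=28: L0/L1/L2 = -/HFDG/- → run H
t=29: L0/L1/L2 = -/HFDG/- → run H
t=30: L0/L1/L2 = -/HFDG/- → run H
t=31: L0/L1/L2 = -/HFDG/- → run H
t=32: L0/L1/L2 = -/HFDG/- → run H
t=33: L0/L1/L2 = -/FDG/- → run F
t=34: L0/L1/L2 = -/FDG/- → run F
t=35: L0/L1/L2 = -/DG/- → run D
t=36: L0/L1/L2 = -/DG/- → run D
t=37: L0/L1/L2 = -/DG/- → run D
t=38: L0/L1/L2 = -/G/- → run G
t=39: L0/L1/L2 = -/G/- → run G
t=40: L0/L1/L2 = -/G/- → run G
t=41: L0/L1/L2 = -/G/- → run G
t=42: L0/L1/L2 = -/G/- → run G
t=43: (idle)
t=44: (idle)
t=45: (idle)
t=46: (idle)
t=47: (idle)
t=48: (idle)
t=49: (idle)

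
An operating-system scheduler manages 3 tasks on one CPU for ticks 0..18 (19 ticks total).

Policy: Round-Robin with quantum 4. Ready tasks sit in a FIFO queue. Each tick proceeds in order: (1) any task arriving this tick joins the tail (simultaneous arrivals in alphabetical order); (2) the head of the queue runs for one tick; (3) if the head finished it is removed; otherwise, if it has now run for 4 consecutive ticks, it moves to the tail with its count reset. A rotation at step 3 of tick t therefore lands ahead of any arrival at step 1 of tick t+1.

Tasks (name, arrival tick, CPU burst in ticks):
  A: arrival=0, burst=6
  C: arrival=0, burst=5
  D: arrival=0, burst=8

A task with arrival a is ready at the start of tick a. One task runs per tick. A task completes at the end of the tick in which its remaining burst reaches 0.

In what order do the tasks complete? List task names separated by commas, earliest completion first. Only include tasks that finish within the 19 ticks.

t=0: queue=[A,C,D] q_used=0 → run A
t=1: queue=[A,C,D] q_used=1 → run A
t=2: queue=[A,C,D] q_used=2 → run A
t=3: queue=[A,C,D] q_used=3 → run A
t=4: queue=[C,D,A] q_used=0 → run C
t=5: queue=[C,D,A] q_used=1 → run C
t=6: queue=[C,D,A] q_used=2 → run C
t=7: queue=[C,D,A] q_used=3 → run C
t=8: queue=[D,A,C] q_used=0 → run D
t=9: queue=[D,A,C] q_used=1 → run D
t=10: queue=[D,A,C] q_used=2 → run D
t=11: queue=[D,A,C] q_used=3 → run D
t=12: queue=[A,C,D] q_used=0 → run A
t=13: queue=[A,C,D] q_used=1 → run A
t=14: queue=[C,D] q_used=0 → run C
t=15: queue=[D] q_used=0 → run D
t=16: queue=[D] q_used=1 → run D
t=17: queue=[D] q_used=2 → run D
t=18: queue=[D] q_used=3 → run D

completion order = A, C, D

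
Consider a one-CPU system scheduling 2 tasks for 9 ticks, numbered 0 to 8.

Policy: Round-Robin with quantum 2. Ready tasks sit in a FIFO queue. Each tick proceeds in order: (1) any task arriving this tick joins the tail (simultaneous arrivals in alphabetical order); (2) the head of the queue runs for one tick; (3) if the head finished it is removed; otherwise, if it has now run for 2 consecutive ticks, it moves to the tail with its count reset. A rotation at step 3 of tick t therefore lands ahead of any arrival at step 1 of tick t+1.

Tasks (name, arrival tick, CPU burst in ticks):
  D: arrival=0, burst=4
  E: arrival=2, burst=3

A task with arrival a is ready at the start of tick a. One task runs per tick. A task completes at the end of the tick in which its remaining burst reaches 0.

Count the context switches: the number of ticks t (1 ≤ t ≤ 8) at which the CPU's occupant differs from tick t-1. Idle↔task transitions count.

context switches = 2

t=0: queue=[D] q_used=0 → run D
t=1: queue=[D] q_used=1 → run D
t=2: queue=[D,E] q_used=0 → run D
t=3: queue=[D,E] q_used=1 → run D
t=4: queue=[E] q_used=0 → run E
t=5: queue=[E] q_used=1 → run E
t=6: queue=[E] q_used=0 → run E
t=7: (idle)
t=8: (idle)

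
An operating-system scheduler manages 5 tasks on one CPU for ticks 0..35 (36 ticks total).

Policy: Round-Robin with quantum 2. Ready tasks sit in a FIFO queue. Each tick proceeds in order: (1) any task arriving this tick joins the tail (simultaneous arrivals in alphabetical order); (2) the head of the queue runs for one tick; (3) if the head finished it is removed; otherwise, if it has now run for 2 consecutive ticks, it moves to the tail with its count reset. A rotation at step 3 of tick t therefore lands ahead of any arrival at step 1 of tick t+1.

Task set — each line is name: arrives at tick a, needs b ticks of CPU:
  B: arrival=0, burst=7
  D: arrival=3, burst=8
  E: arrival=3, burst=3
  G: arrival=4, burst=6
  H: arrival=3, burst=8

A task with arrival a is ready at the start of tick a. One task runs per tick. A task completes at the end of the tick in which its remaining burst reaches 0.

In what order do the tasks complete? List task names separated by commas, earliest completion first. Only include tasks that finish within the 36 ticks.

t=0: queue=[B] q_used=0 → run B
t=1: queue=[B] q_used=1 → run B
t=2: queue=[B] q_used=0 → run B
t=3: queue=[B,D,E,H] q_used=1 → run B
t=4: queue=[D,E,H,B,G] q_used=0 → run D
t=5: queue=[D,E,H,B,G] q_used=1 → run D
t=6: queue=[E,H,B,G,D] q_used=0 → run E
t=7: queue=[E,H,B,G,D] q_used=1 → run E
t=8: queue=[H,B,G,D,E] q_used=0 → run H
t=9: queue=[H,B,G,D,E] q_used=1 → run H
t=10: queue=[B,G,D,E,H] q_used=0 → run B
t=11: queue=[B,G,D,E,H] q_used=1 → run B
t=12: queue=[G,D,E,H,B] q_used=0 → run G
t=13: queue=[G,D,E,H,B] q_used=1 → run G
t=14: queue=[D,E,H,B,G] q_used=0 → run D
t=15: queue=[D,E,H,B,G] q_used=1 → run D
t=16: queue=[E,H,B,G,D] q_used=0 → run E
t=17: queue=[H,B,G,D] q_used=0 → run H
t=18: queue=[H,B,G,D] q_used=1 → run H
t=19: queue=[B,G,D,H] q_used=0 → run B
t=20: queue=[G,D,H] q_used=0 → run G
t=21: queue=[G,D,H] q_used=1 → run G
t=22: queue=[D,H,G] q_used=0 → run D
t=23: queue=[D,H,G] q_used=1 → run D
t=24: queue=[H,G,D] q_used=0 → run H
t=25: queue=[H,G,D] q_used=1 → run H
t=26: queue=[G,D,H] q_used=0 → run G
t=27: queue=[G,D,H] q_used=1 → run G
t=28: queue=[D,H] q_used=0 → run D
t=29: queue=[D,H] q_used=1 → run D
t=30: queue=[H] q_used=0 → run H
t=31: queue=[H] q_used=1 → run H
t=32: (idle)
t=33: (idle)
t=34: (idle)
t=35: (idle)

completion order = E, B, G, D, H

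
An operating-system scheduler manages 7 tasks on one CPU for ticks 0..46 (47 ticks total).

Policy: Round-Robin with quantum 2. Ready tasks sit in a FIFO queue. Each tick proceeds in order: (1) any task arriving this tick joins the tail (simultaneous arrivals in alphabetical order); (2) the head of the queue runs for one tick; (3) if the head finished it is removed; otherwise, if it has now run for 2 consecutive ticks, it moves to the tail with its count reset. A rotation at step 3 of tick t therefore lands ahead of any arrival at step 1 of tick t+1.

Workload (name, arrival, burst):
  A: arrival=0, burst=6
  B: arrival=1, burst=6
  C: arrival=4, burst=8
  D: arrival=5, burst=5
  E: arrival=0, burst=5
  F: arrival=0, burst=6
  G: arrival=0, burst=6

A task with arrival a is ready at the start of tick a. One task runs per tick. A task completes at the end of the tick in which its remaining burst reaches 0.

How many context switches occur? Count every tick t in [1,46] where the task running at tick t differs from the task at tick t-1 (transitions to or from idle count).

t=0: queue=[A,E,F,G] q_used=0 → run A
t=1: queue=[A,E,F,G,B] q_used=1 → run A
t=2: queue=[E,F,G,B,A] q_used=0 → run E
t=3: queue=[E,F,G,B,A] q_used=1 → run E
t=4: queue=[F,G,B,A,E,C] q_used=0 → run F
t=5: queue=[F,G,B,A,E,C,D] q_used=1 → run F
t=6: queue=[G,B,A,E,C,D,F] q_used=0 → run G
t=7: queue=[G,B,A,E,C,D,F] q_used=1 → run G
t=8: queue=[B,A,E,C,D,F,G] q_used=0 → run B
t=9: queue=[B,A,E,C,D,F,G] q_used=1 → run B
t=10: queue=[A,E,C,D,F,G,B] q_used=0 → run A
t=11: queue=[A,E,C,D,F,G,B] q_used=1 → run A
t=12: queue=[E,C,D,F,G,B,A] q_used=0 → run E
t=13: queue=[E,C,D,F,G,B,A] q_used=1 → run E
t=14: queue=[C,D,F,G,B,A,E] q_used=0 → run C
t=15: queue=[C,D,F,G,B,A,E] q_used=1 → run C
t=16: queue=[D,F,G,B,A,E,C] q_used=0 → run D
t=17: queue=[D,F,G,B,A,E,C] q_used=1 → run D
t=18: queue=[F,G,B,A,E,C,D] q_used=0 → run F
t=19: queue=[F,G,B,A,E,C,D] q_used=1 → run F
t=20: queue=[G,B,A,E,C,D,F] q_used=0 → run G
t=21: queue=[G,B,A,E,C,D,F] q_used=1 → run G
t=22: queue=[B,A,E,C,D,F,G] q_used=0 → run B
t=23: queue=[B,A,E,C,D,F,G] q_used=1 → run B
t=24: queue=[A,E,C,D,F,G,B] q_used=0 → run A
t=25: queue=[A,E,C,D,F,G,B] q_used=1 → run A
t=26: queue=[E,C,D,F,G,B] q_used=0 → run E
t=27: queue=[C,D,F,G,B] q_used=0 → run C
t=28: queue=[C,D,F,G,B] q_used=1 → run C
t=29: queue=[D,F,G,B,C] q_used=0 → run D
t=30: queue=[D,F,G,B,C] q_used=1 → run D
t=31: queue=[F,G,B,C,D] q_used=0 → run F
t=32: queue=[F,G,B,C,D] q_used=1 → run F
t=33: queue=[G,B,C,D] q_used=0 → run G
t=34: queue=[G,B,C,D] q_used=1 → run G
t=35: queue=[B,C,D] q_used=0 → run B
t=36: queue=[B,C,D] q_used=1 → run B
t=37: queue=[C,D] q_used=0 → run C
t=38: queue=[C,D] q_used=1 → run C
t=39: queue=[D,C] q_used=0 → run D
t=40: queue=[C] q_used=0 → run C
t=41: queue=[C] q_used=1 → run C
t=42: (idle)
t=43: (idle)
t=44: (idle)
t=45: (idle)
t=46: (idle)

context switches = 22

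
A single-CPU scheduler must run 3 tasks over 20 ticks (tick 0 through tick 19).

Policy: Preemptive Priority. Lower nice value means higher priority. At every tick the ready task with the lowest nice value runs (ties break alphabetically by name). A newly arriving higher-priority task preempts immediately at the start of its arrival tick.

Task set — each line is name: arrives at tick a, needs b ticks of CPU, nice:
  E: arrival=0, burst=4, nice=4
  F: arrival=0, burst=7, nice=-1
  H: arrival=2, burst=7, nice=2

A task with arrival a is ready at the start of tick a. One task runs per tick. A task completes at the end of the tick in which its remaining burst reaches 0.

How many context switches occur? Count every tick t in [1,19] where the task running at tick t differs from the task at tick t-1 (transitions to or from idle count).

t=0: ready={E,F} → run F
t=1: ready={E,F} → run F
t=2: ready={E,F,H} → run F
t=3: ready={E,F,H} → run F
t=4: ready={E,F,H} → run F
t=5: ready={E,F,H} → run F
t=6: ready={E,F,H} → run F
t=7: ready={E,H} → run H
t=8: ready={E,H} → run H
t=9: ready={E,H} → run H
t=10: ready={E,H} → run H
t=11: ready={E,H} → run H
t=12: ready={E,H} → run H
t=13: ready={E,H} → run H
t=14: ready={E} → run E
t=15: ready={E} → run E
t=16: ready={E} → run E
t=17: ready={E} → run E
t=18: (idle)
t=19: (idle)

context switches = 3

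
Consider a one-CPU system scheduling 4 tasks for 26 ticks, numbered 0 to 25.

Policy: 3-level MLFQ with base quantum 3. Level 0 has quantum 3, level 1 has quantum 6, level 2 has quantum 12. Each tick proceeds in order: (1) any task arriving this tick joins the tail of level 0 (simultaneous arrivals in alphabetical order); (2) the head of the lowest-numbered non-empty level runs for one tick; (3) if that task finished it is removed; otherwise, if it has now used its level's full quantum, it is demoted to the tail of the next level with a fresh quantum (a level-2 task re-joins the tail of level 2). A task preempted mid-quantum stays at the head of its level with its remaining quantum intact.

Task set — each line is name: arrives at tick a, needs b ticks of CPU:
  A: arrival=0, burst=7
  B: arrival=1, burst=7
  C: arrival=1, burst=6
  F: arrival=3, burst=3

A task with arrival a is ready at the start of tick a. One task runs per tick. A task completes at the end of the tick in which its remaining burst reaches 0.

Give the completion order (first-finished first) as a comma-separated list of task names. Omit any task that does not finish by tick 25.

t=0: L0/L1/L2 = A/-/- → run A
t=1: L0/L1/L2 = ABC/-/- → run A
t=2: L0/L1/L2 = ABC/-/- → run A
t=3: L0/L1/L2 = BCF/A/- → run B
t=4: L0/L1/L2 = BCF/A/- → run B
t=5: L0/L1/L2 = BCF/A/- → run B
t=6: L0/L1/L2 = CF/AB/- → run C
t=7: L0/L1/L2 = CF/AB/- → run C
t=8: L0/L1/L2 = CF/AB/- → run C
t=9: L0/L1/L2 = F/ABC/- → run F
t=10: L0/L1/L2 = F/ABC/- → run F
t=11: L0/L1/L2 = F/ABC/- → run F
t=12: L0/L1/L2 = -/ABC/- → run A
t=13: L0/L1/L2 = -/ABC/- → run A
t=14: L0/L1/L2 = -/ABC/- → run A
t=15: L0/L1/L2 = -/ABC/- → run A
t=16: L0/L1/L2 = -/BC/- → run B
t=17: L0/L1/L2 = -/BC/- → run B
t=18: L0/L1/L2 = -/BC/- → run B
t=19: L0/L1/L2 = -/BC/- → run B
t=20: L0/L1/L2 = -/C/- → run C
t=21: L0/L1/L2 = -/C/- → run C
t=22: L0/L1/L2 = -/C/- → run C
t=23: (idle)
t=24: (idle)
t=25: (idle)

completion order = F, A, B, C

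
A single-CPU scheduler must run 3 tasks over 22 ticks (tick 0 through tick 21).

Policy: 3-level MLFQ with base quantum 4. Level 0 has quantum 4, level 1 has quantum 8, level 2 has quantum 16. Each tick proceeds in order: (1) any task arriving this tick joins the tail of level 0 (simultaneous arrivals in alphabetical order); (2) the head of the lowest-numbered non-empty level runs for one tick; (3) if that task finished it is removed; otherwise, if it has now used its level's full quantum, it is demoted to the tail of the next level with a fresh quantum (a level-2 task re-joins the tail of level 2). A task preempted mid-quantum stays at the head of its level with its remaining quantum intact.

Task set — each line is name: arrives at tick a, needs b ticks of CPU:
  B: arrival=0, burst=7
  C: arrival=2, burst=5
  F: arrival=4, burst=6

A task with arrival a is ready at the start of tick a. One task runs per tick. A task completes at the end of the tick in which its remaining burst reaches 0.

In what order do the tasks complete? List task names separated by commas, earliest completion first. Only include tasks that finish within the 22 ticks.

completion order = B, C, F

t=0: L0/L1/L2 = B/-/- → run B
t=1: L0/L1/L2 = B/-/- → run B
t=2: L0/L1/L2 = BC/-/- → run B
t=3: L0/L1/L2 = BC/-/- → run B
t=4: L0/L1/L2 = CF/B/- → run C
t=5: L0/L1/L2 = CF/B/- → run C
t=6: L0/L1/L2 = CF/B/- → run C
t=7: L0/L1/L2 = CF/B/- → run C
t=8: L0/L1/L2 = F/BC/- → run F
t=9: L0/L1/L2 = F/BC/- → run F
t=10: L0/L1/L2 = F/BC/- → run F
t=11: L0/L1/L2 = F/BC/- → run F
t=12: L0/L1/L2 = -/BCF/- → run B
t=13: L0/L1/L2 = -/BCF/- → run B
t=14: L0/L1/L2 = -/BCF/- → run B
t=15: L0/L1/L2 = -/CF/- → run C
t=16: L0/L1/L2 = -/F/- → run F
t=17: L0/L1/L2 = -/F/- → run F
t=18: (idle)
t=19: (idle)
t=20: (idle)
t=21: (idle)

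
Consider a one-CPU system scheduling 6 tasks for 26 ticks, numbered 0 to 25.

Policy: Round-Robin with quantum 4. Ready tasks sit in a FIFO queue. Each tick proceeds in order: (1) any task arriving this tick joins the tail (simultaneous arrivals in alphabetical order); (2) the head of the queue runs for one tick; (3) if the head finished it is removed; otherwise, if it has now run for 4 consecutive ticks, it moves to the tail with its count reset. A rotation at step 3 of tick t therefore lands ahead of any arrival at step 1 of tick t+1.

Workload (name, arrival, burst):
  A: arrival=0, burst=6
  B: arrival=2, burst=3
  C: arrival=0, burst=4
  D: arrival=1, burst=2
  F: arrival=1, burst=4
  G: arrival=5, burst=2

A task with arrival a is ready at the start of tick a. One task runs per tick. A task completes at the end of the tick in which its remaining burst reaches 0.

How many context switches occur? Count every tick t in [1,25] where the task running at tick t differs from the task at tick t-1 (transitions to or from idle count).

t=0: queue=[A,C] q_used=0 → run A
t=1: queue=[A,C,D,F] q_used=1 → run A
t=2: queue=[A,C,D,F,B] q_used=2 → run A
t=3: queue=[A,C,D,F,B] q_used=3 → run A
t=4: queue=[C,D,F,B,A] q_used=0 → run C
t=5: queue=[C,D,F,B,A,G] q_used=1 → run C
t=6: queue=[C,D,F,B,A,G] q_used=2 → run C
t=7: queue=[C,D,F,B,A,G] q_used=3 → run C
t=8: queue=[D,F,B,A,G] q_used=0 → run D
t=9: queue=[D,F,B,A,G] q_used=1 → run D
t=10: queue=[F,B,A,G] q_used=0 → run F
t=11: queue=[F,B,A,G] q_used=1 → run F
t=12: queue=[F,B,A,G] q_used=2 → run F
t=13: queue=[F,B,A,G] q_used=3 → run F
t=14: queue=[B,A,G] q_used=0 → run B
t=15: queue=[B,A,G] q_used=1 → run B
t=16: queue=[B,A,G] q_used=2 → run B
t=17: queue=[A,G] q_used=0 → run A
t=18: queue=[A,G] q_used=1 → run A
t=19: queue=[G] q_used=0 → run G
t=20: queue=[G] q_used=1 → run G
t=21: (idle)
t=22: (idle)
t=23: (idle)
t=24: (idle)
t=25: (idle)

context switches = 7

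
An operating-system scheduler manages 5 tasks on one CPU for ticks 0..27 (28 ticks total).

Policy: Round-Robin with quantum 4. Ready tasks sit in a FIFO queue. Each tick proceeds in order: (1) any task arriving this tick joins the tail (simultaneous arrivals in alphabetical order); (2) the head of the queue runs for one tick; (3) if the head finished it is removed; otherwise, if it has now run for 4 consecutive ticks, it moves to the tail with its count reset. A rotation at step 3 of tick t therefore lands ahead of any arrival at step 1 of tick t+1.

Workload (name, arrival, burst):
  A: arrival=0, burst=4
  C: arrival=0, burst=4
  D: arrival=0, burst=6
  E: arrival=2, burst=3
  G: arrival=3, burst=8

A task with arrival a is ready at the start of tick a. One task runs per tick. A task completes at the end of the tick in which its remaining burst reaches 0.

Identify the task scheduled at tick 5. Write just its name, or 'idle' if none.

running at tick 5 = C

t=0: queue=[A,C,D] q_used=0 → run A
t=1: queue=[A,C,D] q_used=1 → run A
t=2: queue=[A,C,D,E] q_used=2 → run A
t=3: queue=[A,C,D,E,G] q_used=3 → run A
t=4: queue=[C,D,E,G] q_used=0 → run C
t=5: queue=[C,D,E,G] q_used=1 → run C
t=6: queue=[C,D,E,G] q_used=2 → run C
t=7: queue=[C,D,E,G] q_used=3 → run C
t=8: queue=[D,E,G] q_used=0 → run D
t=9: queue=[D,E,G] q_used=1 → run D
t=10: queue=[D,E,G] q_used=2 → run D
t=11: queue=[D,E,G] q_used=3 → run D
t=12: queue=[E,G,D] q_used=0 → run E
t=13: queue=[E,G,D] q_used=1 → run E
t=14: queue=[E,G,D] q_used=2 → run E
t=15: queue=[G,D] q_used=0 → run G
t=16: queue=[G,D] q_used=1 → run G
t=17: queue=[G,D] q_used=2 → run G
t=18: queue=[G,D] q_used=3 → run G
t=19: queue=[D,G] q_used=0 → run D
t=20: queue=[D,G] q_used=1 → run D
t=21: queue=[G] q_used=0 → run G
t=22: queue=[G] q_used=1 → run G
t=23: queue=[G] q_used=2 → run G
t=24: queue=[G] q_used=3 → run G
t=25: (idle)
t=26: (idle)
t=27: (idle)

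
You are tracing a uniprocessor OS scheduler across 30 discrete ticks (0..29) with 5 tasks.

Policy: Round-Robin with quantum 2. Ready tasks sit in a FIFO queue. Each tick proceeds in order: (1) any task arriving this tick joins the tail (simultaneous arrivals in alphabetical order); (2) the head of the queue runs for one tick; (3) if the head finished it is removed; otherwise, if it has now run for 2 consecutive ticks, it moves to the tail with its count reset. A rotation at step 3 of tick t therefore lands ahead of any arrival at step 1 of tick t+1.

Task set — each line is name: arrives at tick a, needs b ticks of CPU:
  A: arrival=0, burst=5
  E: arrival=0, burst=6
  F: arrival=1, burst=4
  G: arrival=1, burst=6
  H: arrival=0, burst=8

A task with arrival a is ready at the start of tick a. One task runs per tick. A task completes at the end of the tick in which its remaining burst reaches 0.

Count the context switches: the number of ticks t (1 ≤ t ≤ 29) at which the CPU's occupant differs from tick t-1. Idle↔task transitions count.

t=0: queue=[A,E,H] q_used=0 → run A
t=1: queue=[A,E,H,F,G] q_used=1 → run A
t=2: queue=[E,H,F,G,A] q_used=0 → run E
t=3: queue=[E,H,F,G,A] q_used=1 → run E
t=4: queue=[H,F,G,A,E] q_used=0 → run H
t=5: queue=[H,F,G,A,E] q_used=1 → run H
t=6: queue=[F,G,A,E,H] q_used=0 → run F
t=7: queue=[F,G,A,E,H] q_used=1 → run F
t=8: queue=[G,A,E,H,F] q_used=0 → run G
t=9: queue=[G,A,E,H,F] q_used=1 → run G
t=10: queue=[A,E,H,F,G] q_used=0 → run A
t=11: queue=[A,E,H,F,G] q_used=1 → run A
t=12: queue=[E,H,F,G,A] q_used=0 → run E
t=13: queue=[E,H,F,G,A] q_used=1 → run E
t=14: queue=[H,F,G,A,E] q_used=0 → run H
t=15: queue=[H,F,G,A,E] q_used=1 → run H
t=16: queue=[F,G,A,E,H] q_used=0 → run F
t=17: queue=[F,G,A,E,H] q_used=1 → run F
t=18: queue=[G,A,E,H] q_used=0 → run G
t=19: queue=[G,A,E,H] q_used=1 → run G
t=20: queue=[A,E,H,G] q_used=0 → run A
t=21: queue=[E,H,G] q_used=0 → run E
t=22: queue=[E,H,G] q_used=1 → run E
t=23: queue=[H,G] q_used=0 → run H
t=24: queue=[H,G] q_used=1 → run H
t=25: queue=[G,H] q_used=0 → run G
t=26: queue=[G,H] q_used=1 → run G
t=27: queue=[H] q_used=0 → run H
t=28: queue=[H] q_used=1 → run H
t=29: (idle)

context switches = 15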